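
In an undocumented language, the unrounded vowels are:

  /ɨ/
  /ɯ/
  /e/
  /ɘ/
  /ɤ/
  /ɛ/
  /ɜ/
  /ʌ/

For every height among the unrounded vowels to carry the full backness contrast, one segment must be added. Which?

Front: /e/ (high-mid), /ɛ/ (low-mid).
Central: /ɨ/ (high), /ɘ/ (high-mid), /ɜ/ (low-mid).
Back: /ɯ/ (high), /ɤ/ (high-mid), /ʌ/ (low-mid).
The high row has no front member, so the gap is the high front unrounded vowel /i/.

/i/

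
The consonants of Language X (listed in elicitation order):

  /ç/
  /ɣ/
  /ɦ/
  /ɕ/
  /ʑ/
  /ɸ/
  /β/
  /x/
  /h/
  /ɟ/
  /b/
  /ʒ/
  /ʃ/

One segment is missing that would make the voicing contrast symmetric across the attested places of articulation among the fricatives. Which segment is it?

/ʝ/

Voiceless: /ɸ/ (bilabial), /ʃ/ (postalveolar), /ɕ/ (alveolo-palatal), /ç/ (palatal), /x/ (velar), /h/ (glottal).
Voiced: /β/ (bilabial), /ʒ/ (postalveolar), /ʑ/ (alveolo-palatal), /ɣ/ (velar), /ɦ/ (glottal).
The palatal row has no voiced member, so the gap is the voiced palatal fricative /ʝ/.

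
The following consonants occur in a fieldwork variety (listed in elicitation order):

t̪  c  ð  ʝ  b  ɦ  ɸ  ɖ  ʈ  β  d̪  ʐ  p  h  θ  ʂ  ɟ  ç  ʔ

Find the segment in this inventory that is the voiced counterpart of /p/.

/b/

/p/ is a voiceless bilabial stop.
The voiced counterpart is a voiced bilabial stop — in this inventory, /b/.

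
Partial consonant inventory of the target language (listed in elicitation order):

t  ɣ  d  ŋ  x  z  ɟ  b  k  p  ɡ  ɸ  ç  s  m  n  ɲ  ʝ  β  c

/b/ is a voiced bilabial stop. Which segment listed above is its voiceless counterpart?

The voiceless counterpart is a voiceless bilabial stop — in this inventory, /p/.

/p/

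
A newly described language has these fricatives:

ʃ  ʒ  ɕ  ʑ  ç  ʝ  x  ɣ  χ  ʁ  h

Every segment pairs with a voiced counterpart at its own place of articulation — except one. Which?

/h/

Postalveolar: /ʃ/ ~ /ʒ/
Alveolo-palatal: /ɕ/ ~ /ʑ/
Palatal: /ç/ ~ /ʝ/
Velar: /x/ ~ /ɣ/
Uvular: /χ/ ~ /ʁ/
Glottal: only /h/ (voiceless); no voiced partner.
So /h/ is the unpaired segment.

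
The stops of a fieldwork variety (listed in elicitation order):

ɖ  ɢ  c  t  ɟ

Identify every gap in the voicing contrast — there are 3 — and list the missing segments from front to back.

/d/, /ʈ/, /q/

Voiceless: /t/ (alveolar), /c/ (palatal).
Voiced: /ɖ/ (retroflex), /ɟ/ (palatal), /ɢ/ (uvular).
Gaps, from front to back: alveolar lacks voiced (/d/); retroflex lacks voiceless (/ʈ/); uvular lacks voiceless (/q/).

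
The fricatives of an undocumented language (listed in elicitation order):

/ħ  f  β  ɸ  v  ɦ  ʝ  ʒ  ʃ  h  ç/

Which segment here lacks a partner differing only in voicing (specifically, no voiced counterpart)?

/ħ/

Bilabial: /ɸ/ ~ /β/
Labiodental: /f/ ~ /v/
Postalveolar: /ʃ/ ~ /ʒ/
Palatal: /ç/ ~ /ʝ/
Glottal: /h/ ~ /ɦ/
Pharyngeal: only /ħ/ (voiceless); no voiced partner.
So /ħ/ is the unpaired segment.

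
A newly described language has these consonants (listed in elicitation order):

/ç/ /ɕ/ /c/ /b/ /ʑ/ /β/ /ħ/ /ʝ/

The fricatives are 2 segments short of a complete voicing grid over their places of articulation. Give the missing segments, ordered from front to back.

/ɸ/, /ʕ/

place of articulation  voiceless  voiced  
bilabial          —         β       
alveolo-palatal   ɕ         ʑ       
palatal           ç         ʝ       
pharyngeal        ħ         —       
Gaps, from front to back: bilabial lacks voiceless (/ɸ/); pharyngeal lacks voiced (/ʕ/).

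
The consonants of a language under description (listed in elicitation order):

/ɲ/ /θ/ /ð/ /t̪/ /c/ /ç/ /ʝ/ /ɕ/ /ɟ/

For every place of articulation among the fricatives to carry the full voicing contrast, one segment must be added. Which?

/ʑ/

dental: voiceless /θ/, voiced /ð/.
alveolo-palatal: voiceless /ɕ/, voiced —.
palatal: voiceless /ç/, voiced /ʝ/.
The alveolo-palatal row has no voiced member, so the gap is the voiced alveolo-palatal fricative /ʑ/.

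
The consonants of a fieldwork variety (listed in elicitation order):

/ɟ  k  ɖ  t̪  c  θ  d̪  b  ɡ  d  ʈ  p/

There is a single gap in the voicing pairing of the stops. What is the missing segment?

/t/

bilabial: voiceless /p/, voiced /b/.
dental: voiceless /t̪/, voiced /d̪/.
alveolar: voiceless —, voiced /d/.
retroflex: voiceless /ʈ/, voiced /ɖ/.
palatal: voiceless /c/, voiced /ɟ/.
velar: voiceless /k/, voiced /ɡ/.
The alveolar row has no voiceless member, so the gap is the voiceless alveolar stop /t/.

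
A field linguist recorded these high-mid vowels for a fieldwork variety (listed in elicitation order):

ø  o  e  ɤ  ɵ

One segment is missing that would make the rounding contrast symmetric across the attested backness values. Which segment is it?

/ɘ/

backness          unrounded  rounded 
front             e         ø       
central           —         ɵ       
back              ɤ         o       
The central row has no unrounded member, so the gap is the central unrounded vowel /ɘ/.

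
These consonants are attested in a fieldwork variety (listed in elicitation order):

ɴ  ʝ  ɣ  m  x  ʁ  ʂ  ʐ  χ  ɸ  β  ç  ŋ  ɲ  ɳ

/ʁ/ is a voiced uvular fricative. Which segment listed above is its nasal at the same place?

The nasal at the same place is an uvular nasal — in this inventory, /ɴ/.

/ɴ/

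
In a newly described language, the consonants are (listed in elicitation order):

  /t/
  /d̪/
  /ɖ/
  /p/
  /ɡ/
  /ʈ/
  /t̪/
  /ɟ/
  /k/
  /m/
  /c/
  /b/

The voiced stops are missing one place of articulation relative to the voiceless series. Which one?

Voiceless: /p/ (bilabial), /t̪/ (dental), /t/ (alveolar), /ʈ/ (retroflex), /c/ (palatal), /k/ (velar).
Voiced: /b/ (bilabial), /d̪/ (dental), /ɖ/ (retroflex), /ɟ/ (palatal), /ɡ/ (velar).
Every place of articulation has a voiced member except alveolar, where /d/ would be expected.

alveolar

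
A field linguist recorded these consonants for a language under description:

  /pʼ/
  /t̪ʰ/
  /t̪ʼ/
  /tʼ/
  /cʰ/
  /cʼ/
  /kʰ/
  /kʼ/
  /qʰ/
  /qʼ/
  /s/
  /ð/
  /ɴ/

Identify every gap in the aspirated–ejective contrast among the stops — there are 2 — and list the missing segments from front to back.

Aspirated: /t̪ʰ/ (dental), /cʰ/ (palatal), /kʰ/ (velar), /qʰ/ (uvular).
Ejective: /pʼ/ (bilabial), /t̪ʼ/ (dental), /tʼ/ (alveolar), /cʼ/ (palatal), /kʼ/ (velar), /qʼ/ (uvular).
Gaps, from front to back: bilabial lacks aspirated (/pʰ/); alveolar lacks aspirated (/tʰ/).

/pʰ/, /tʰ/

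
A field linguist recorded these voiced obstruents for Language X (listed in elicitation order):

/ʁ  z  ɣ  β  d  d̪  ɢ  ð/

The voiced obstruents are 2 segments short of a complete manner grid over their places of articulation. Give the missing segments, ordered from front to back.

place of articulation  stop      fricative
bilabial          —         β       
dental            d̪        ð       
alveolar          d         z       
velar             —         ɣ       
uvular            ɢ         ʁ       
Gaps, from front to back: bilabial lacks stop (/b/); velar lacks stop (/ɡ/).

/b/, /ɡ/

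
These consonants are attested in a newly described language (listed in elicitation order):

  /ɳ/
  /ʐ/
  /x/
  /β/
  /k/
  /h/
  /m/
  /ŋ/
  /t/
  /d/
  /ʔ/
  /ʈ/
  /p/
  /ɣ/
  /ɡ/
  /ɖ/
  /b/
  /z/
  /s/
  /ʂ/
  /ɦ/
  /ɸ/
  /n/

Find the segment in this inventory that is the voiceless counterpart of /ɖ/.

/ʈ/

/ɖ/ is a voiced retroflex stop.
The voiceless counterpart is a voiceless retroflex stop — in this inventory, /ʈ/.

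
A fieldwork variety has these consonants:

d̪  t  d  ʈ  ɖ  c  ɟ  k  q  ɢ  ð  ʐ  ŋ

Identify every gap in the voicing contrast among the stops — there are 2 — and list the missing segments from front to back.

dental: voiceless —, voiced /d̪/.
alveolar: voiceless /t/, voiced /d/.
retroflex: voiceless /ʈ/, voiced /ɖ/.
palatal: voiceless /c/, voiced /ɟ/.
velar: voiceless /k/, voiced —.
uvular: voiceless /q/, voiced /ɢ/.
Gaps, from front to back: dental lacks voiceless (/t̪/); velar lacks voiced (/ɡ/).

/t̪/, /ɡ/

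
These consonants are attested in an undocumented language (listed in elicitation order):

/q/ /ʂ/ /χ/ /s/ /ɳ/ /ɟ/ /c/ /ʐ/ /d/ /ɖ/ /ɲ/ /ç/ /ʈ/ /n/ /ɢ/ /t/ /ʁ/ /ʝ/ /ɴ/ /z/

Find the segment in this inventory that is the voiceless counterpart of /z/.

/s/

/z/ is a voiced alveolar fricative.
The voiceless counterpart is a voiceless alveolar fricative — in this inventory, /s/.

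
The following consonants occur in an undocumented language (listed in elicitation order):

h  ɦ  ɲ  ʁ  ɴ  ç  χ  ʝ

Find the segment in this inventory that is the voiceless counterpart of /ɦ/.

/h/

/ɦ/ is a voiced glottal fricative.
The voiceless counterpart is a voiceless glottal fricative — in this inventory, /h/.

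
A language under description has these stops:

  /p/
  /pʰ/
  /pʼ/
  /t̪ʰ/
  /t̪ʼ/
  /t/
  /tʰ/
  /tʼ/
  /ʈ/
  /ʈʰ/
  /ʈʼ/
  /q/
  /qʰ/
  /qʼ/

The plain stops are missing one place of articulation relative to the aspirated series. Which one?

bilabial: plain /p/, aspirated /pʰ/, ejective /pʼ/.
dental: plain —, aspirated /t̪ʰ/, ejective /t̪ʼ/.
alveolar: plain /t/, aspirated /tʰ/, ejective /tʼ/.
retroflex: plain /ʈ/, aspirated /ʈʰ/, ejective /ʈʼ/.
uvular: plain /q/, aspirated /qʰ/, ejective /qʼ/.
Every place of articulation has a plain member except dental, where /t̪/ would be expected.

dental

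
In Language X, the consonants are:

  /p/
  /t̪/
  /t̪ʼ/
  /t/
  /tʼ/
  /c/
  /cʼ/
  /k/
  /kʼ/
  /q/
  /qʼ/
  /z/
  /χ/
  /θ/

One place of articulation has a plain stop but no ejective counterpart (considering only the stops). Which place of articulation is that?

bilabial

bilabial: plain /p/, ejective —.
dental: plain /t̪/, ejective /t̪ʼ/.
alveolar: plain /t/, ejective /tʼ/.
palatal: plain /c/, ejective /cʼ/.
velar: plain /k/, ejective /kʼ/.
uvular: plain /q/, ejective /qʼ/.
Every place of articulation has an ejective member except bilabial, where /pʼ/ would be expected.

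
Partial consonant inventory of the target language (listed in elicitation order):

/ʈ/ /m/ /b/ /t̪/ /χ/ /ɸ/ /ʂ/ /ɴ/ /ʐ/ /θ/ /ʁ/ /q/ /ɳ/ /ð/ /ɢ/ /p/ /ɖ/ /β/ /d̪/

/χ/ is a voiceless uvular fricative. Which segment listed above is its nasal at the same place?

/ɴ/

The nasal at the same place is an uvular nasal — in this inventory, /ɴ/.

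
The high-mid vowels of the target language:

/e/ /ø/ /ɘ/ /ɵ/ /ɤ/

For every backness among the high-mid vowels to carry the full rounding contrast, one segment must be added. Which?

backness          unrounded  rounded 
front             e         ø       
central           ɘ         ɵ       
back              ɤ         —       
The back row has no rounded member, so the gap is the back rounded vowel /o/.

/o/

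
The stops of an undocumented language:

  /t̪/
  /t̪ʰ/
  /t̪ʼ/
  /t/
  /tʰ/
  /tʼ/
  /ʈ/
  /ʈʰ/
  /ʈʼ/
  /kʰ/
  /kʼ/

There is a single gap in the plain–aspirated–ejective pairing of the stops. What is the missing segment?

Plain: /t̪/ (dental), /t/ (alveolar), /ʈ/ (retroflex).
Aspirated: /t̪ʰ/ (dental), /tʰ/ (alveolar), /ʈʰ/ (retroflex), /kʰ/ (velar).
Ejective: /t̪ʼ/ (dental), /tʼ/ (alveolar), /ʈʼ/ (retroflex), /kʼ/ (velar).
The velar row has no plain member, so the gap is the plain velar stop /k/.

/k/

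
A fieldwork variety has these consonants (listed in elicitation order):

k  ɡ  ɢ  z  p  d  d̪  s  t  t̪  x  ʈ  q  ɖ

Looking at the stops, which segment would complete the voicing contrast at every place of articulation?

bilabial: voiceless /p/, voiced —.
dental: voiceless /t̪/, voiced /d̪/.
alveolar: voiceless /t/, voiced /d/.
retroflex: voiceless /ʈ/, voiced /ɖ/.
velar: voiceless /k/, voiced /ɡ/.
uvular: voiceless /q/, voiced /ɢ/.
The bilabial row has no voiced member, so the gap is the voiced bilabial stop /b/.

/b/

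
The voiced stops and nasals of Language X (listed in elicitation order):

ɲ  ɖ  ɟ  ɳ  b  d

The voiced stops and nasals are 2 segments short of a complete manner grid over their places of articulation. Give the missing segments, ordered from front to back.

/m/, /n/

place of articulation  oral stop  nasal   
bilabial          b         —       
alveolar          d         —       
retroflex         ɖ         ɳ       
palatal           ɟ         ɲ       
Gaps, from front to back: bilabial lacks nasal (/m/); alveolar lacks nasal (/n/).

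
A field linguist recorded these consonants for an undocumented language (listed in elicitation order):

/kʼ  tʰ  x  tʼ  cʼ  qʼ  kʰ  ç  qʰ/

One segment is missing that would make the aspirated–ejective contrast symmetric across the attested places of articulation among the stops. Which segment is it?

alveolar: aspirated /tʰ/, ejective /tʼ/.
palatal: aspirated —, ejective /cʼ/.
velar: aspirated /kʰ/, ejective /kʼ/.
uvular: aspirated /qʰ/, ejective /qʼ/.
The palatal row has no aspirated member, so the gap is the aspirated palatal stop /cʰ/.

/cʰ/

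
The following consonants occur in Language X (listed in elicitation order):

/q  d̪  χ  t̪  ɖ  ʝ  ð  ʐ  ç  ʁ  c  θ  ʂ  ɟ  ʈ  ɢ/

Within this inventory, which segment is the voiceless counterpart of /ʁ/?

/χ/

/ʁ/ is a voiced uvular fricative.
The voiceless counterpart is a voiceless uvular fricative — in this inventory, /χ/.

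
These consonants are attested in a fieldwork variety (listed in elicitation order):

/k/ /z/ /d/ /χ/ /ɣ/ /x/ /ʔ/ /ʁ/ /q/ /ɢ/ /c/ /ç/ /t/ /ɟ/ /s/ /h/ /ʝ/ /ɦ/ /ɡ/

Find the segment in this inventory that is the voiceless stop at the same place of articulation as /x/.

/k/

/x/ is a voiceless velar fricative.
The voiceless stop at the same place is a voiceless velar stop — in this inventory, /k/.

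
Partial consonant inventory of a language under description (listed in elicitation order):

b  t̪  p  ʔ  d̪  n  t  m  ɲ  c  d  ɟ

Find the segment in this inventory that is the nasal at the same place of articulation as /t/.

/t/ is a voiceless alveolar stop.
The nasal at the same place is an alveolar nasal — in this inventory, /n/.

/n/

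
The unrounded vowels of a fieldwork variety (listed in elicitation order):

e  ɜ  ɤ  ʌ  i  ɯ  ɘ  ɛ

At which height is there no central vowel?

high

high: front /i/, central —, back /ɯ/.
high-mid: front /e/, central /ɘ/, back /ɤ/.
low-mid: front /ɛ/, central /ɜ/, back /ʌ/.
Every height has a central member except high, where /ɨ/ would be expected.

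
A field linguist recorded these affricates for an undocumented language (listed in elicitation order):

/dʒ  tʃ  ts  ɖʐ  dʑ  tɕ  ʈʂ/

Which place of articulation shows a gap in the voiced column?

alveolar

place of articulation  voiceless  voiced  
alveolar          ts        —       
postalveolar      tʃ        dʒ      
retroflex         ʈʂ        ɖʐ      
alveolo-palatal   tɕ        dʑ      
Every place of articulation has a voiced member except alveolar, where /dz/ would be expected.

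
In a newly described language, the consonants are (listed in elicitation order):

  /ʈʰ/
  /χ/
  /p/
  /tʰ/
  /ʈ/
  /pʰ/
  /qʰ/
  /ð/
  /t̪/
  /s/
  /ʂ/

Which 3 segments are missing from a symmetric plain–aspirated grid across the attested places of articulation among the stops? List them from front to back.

/t̪ʰ/, /t/, /q/

Plain: /p/ (bilabial), /t̪/ (dental), /ʈ/ (retroflex).
Aspirated: /pʰ/ (bilabial), /tʰ/ (alveolar), /ʈʰ/ (retroflex), /qʰ/ (uvular).
Gaps, from front to back: dental lacks aspirated (/t̪ʰ/); alveolar lacks plain (/t/); uvular lacks plain (/q/).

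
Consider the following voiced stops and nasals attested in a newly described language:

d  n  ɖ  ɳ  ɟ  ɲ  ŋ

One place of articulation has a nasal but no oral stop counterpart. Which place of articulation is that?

alveolar: oral stop /d/, nasal /n/.
retroflex: oral stop /ɖ/, nasal /ɳ/.
palatal: oral stop /ɟ/, nasal /ɲ/.
velar: oral stop —, nasal /ŋ/.
Every place of articulation has an oral stop member except velar, where /ɡ/ would be expected.

velar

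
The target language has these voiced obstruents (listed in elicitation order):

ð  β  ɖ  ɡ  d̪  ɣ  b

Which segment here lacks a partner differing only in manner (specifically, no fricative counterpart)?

Bilabial: /b/ ~ /β/
Dental: /d̪/ ~ /ð/
Velar: /ɡ/ ~ /ɣ/
Retroflex: only /ɖ/ (stop); no fricative partner.
So /ɖ/ is the unpaired segment.

/ɖ/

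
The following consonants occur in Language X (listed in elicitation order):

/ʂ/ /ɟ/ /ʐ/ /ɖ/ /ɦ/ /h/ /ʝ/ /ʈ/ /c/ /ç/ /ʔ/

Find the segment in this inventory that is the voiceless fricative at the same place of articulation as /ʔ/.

/ʔ/ is a voiceless glottal stop.
The voiceless fricative at the same place is a voiceless glottal fricative — in this inventory, /h/.

/h/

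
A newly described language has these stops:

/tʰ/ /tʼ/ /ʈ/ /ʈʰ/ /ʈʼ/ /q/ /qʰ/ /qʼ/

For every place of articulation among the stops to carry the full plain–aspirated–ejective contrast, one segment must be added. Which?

place of articulation  plain     aspirated  ejective
alveolar          —         tʰ        tʼ      
retroflex         ʈ         ʈʰ        ʈʼ      
uvular            q         qʰ        qʼ      
The alveolar row has no plain member, so the gap is the plain alveolar stop /t/.

/t/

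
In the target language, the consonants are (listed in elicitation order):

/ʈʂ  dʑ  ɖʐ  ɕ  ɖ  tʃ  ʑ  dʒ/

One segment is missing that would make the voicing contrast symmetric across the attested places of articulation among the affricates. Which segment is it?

/tɕ/

postalveolar: voiceless /tʃ/, voiced /dʒ/.
retroflex: voiceless /ʈʂ/, voiced /ɖʐ/.
alveolo-palatal: voiceless —, voiced /dʑ/.
The alveolo-palatal row has no voiceless member, so the gap is the voiceless alveolo-palatal affricate /tɕ/.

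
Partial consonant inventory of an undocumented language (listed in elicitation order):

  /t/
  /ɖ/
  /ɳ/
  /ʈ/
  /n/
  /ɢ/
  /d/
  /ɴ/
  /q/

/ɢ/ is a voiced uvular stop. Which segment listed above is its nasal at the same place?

The nasal at the same place is an uvular nasal — in this inventory, /ɴ/.

/ɴ/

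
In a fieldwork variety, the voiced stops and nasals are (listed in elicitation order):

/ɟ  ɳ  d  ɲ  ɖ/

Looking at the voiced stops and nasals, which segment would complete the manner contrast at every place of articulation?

/n/

place of articulation  oral stop  nasal   
alveolar          d         —       
retroflex         ɖ         ɳ       
palatal           ɟ         ɲ       
The alveolar row has no nasal member, so the gap is the alveolar nasal /n/.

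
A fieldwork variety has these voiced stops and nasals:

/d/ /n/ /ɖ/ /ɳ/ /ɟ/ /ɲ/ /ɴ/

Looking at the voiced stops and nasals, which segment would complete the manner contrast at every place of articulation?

place of articulation  oral stop  nasal   
alveolar          d         n       
retroflex         ɖ         ɳ       
palatal           ɟ         ɲ       
uvular            —         ɴ       
The uvular row has no oral stop member, so the gap is the uvular oral stop /ɢ/.

/ɢ/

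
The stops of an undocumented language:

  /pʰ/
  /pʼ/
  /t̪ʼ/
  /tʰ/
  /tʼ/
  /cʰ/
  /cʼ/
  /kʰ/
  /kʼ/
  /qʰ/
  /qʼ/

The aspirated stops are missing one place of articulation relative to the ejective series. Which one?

Aspirated: /pʰ/ (bilabial), /tʰ/ (alveolar), /cʰ/ (palatal), /kʰ/ (velar), /qʰ/ (uvular).
Ejective: /pʼ/ (bilabial), /t̪ʼ/ (dental), /tʼ/ (alveolar), /cʼ/ (palatal), /kʼ/ (velar), /qʼ/ (uvular).
Every place of articulation has an aspirated member except dental, where /t̪ʰ/ would be expected.

dental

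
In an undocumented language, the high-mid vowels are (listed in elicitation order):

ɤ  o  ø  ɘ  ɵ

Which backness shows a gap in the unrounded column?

front: unrounded —, rounded /ø/.
central: unrounded /ɘ/, rounded /ɵ/.
back: unrounded /ɤ/, rounded /o/.
Every backness has an unrounded member except front, where /e/ would be expected.

front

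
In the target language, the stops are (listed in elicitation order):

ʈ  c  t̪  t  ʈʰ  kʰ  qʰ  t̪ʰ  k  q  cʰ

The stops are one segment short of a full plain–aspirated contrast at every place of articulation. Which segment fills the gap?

/tʰ/

Plain: /t̪/ (dental), /t/ (alveolar), /ʈ/ (retroflex), /c/ (palatal), /k/ (velar), /q/ (uvular).
Aspirated: /t̪ʰ/ (dental), /ʈʰ/ (retroflex), /cʰ/ (palatal), /kʰ/ (velar), /qʰ/ (uvular).
The alveolar row has no aspirated member, so the gap is the aspirated alveolar stop /tʰ/.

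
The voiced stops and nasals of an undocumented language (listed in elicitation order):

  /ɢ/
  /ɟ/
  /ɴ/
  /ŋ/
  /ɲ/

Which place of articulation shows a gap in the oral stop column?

velar

place of articulation  oral stop  nasal   
palatal           ɟ         ɲ       
velar             —         ŋ       
uvular            ɢ         ɴ       
Every place of articulation has an oral stop member except velar, where /ɡ/ would be expected.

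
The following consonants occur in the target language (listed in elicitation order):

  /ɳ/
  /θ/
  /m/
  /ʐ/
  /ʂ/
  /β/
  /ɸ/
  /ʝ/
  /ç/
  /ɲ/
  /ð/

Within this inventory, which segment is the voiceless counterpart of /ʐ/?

/ʐ/ is a voiced retroflex fricative.
The voiceless counterpart is a voiceless retroflex fricative — in this inventory, /ʂ/.

/ʂ/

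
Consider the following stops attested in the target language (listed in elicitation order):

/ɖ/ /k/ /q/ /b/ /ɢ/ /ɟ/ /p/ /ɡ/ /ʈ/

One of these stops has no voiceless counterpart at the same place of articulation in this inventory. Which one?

Bilabial: /p/ ~ /b/
Retroflex: /ʈ/ ~ /ɖ/
Velar: /k/ ~ /ɡ/
Uvular: /q/ ~ /ɢ/
Palatal: only /ɟ/ (voiced); no voiceless partner.
So /ɟ/ is the unpaired segment.

/ɟ/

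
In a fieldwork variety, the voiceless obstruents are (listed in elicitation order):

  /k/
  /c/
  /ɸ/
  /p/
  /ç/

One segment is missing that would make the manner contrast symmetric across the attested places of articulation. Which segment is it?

bilabial: stop /p/, fricative /ɸ/.
palatal: stop /c/, fricative /ç/.
velar: stop /k/, fricative —.
The velar row has no fricative member, so the gap is the velar fricative /x/.

/x/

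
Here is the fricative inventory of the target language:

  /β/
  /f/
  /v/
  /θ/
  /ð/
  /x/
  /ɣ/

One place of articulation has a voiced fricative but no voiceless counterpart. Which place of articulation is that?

place of articulation  voiceless  voiced  
bilabial          —         β       
labiodental       f         v       
dental            θ         ð       
velar             x         ɣ       
Every place of articulation has a voiceless member except bilabial, where /ɸ/ would be expected.

bilabial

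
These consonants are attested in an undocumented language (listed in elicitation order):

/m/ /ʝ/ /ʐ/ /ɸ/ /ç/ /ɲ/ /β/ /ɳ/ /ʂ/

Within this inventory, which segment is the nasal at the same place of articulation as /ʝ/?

/ʝ/ is a voiced palatal fricative.
The nasal at the same place is a palatal nasal — in this inventory, /ɲ/.

/ɲ/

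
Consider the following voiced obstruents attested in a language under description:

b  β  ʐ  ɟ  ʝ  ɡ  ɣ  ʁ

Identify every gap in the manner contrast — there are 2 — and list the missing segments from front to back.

Stop: /b/ (bilabial), /ɟ/ (palatal), /ɡ/ (velar).
Fricative: /β/ (bilabial), /ʐ/ (retroflex), /ʝ/ (palatal), /ɣ/ (velar), /ʁ/ (uvular).
Gaps, from front to back: retroflex lacks stop (/ɖ/); uvular lacks stop (/ɢ/).

/ɖ/, /ɢ/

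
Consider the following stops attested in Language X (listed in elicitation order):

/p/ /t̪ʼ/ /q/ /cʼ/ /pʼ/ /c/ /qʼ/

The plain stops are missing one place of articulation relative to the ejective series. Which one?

bilabial: plain /p/, ejective /pʼ/.
dental: plain —, ejective /t̪ʼ/.
palatal: plain /c/, ejective /cʼ/.
uvular: plain /q/, ejective /qʼ/.
Every place of articulation has a plain member except dental, where /t̪/ would be expected.

dental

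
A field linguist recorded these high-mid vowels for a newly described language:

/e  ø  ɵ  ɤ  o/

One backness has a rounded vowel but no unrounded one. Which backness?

central

backness          unrounded  rounded 
front             e         ø       
central           —         ɵ       
back              ɤ         o       
Every backness has an unrounded member except central, where /ɘ/ would be expected.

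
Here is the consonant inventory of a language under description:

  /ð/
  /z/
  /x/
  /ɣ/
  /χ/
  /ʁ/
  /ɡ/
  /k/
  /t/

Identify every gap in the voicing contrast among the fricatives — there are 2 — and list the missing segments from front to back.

/θ/, /s/

place of articulation  voiceless  voiced  
dental            —         ð       
alveolar          —         z       
velar             x         ɣ       
uvular            χ         ʁ       
Gaps, from front to back: dental lacks voiceless (/θ/); alveolar lacks voiceless (/s/).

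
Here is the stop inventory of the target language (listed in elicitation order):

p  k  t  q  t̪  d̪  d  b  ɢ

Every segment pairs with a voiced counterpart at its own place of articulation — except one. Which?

/k/

Bilabial: /p/ ~ /b/
Dental: /t̪/ ~ /d̪/
Alveolar: /t/ ~ /d/
Uvular: /q/ ~ /ɢ/
Velar: only /k/ (voiceless); no voiced partner.
So /k/ is the unpaired segment.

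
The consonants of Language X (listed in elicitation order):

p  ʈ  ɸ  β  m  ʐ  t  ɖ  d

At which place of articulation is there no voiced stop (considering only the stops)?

bilabial

place of articulation  voiceless  voiced  
bilabial          p         —       
alveolar          t         d       
retroflex         ʈ         ɖ       
Every place of articulation has a voiced member except bilabial, where /b/ would be expected.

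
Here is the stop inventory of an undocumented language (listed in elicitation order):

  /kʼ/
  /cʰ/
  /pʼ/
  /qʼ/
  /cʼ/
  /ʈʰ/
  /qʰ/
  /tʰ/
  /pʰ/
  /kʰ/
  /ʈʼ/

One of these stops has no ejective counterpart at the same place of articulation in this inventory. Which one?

/tʰ/

Bilabial: /pʰ/ ~ /pʼ/
Retroflex: /ʈʰ/ ~ /ʈʼ/
Palatal: /cʰ/ ~ /cʼ/
Velar: /kʰ/ ~ /kʼ/
Uvular: /qʰ/ ~ /qʼ/
Alveolar: only /tʰ/ (aspirated); no ejective partner.
So /tʰ/ is the unpaired segment.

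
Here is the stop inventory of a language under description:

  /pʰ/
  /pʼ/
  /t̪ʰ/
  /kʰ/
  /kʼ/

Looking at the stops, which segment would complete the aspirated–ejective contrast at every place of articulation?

/t̪ʼ/

bilabial: aspirated /pʰ/, ejective /pʼ/.
dental: aspirated /t̪ʰ/, ejective —.
velar: aspirated /kʰ/, ejective /kʼ/.
The dental row has no ejective member, so the gap is the ejective dental stop /t̪ʼ/.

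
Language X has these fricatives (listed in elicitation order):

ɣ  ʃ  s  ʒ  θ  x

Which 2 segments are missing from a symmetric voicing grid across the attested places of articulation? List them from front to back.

place of articulation  voiceless  voiced  
dental            θ         —       
alveolar          s         —       
postalveolar      ʃ         ʒ       
velar             x         ɣ       
Gaps, from front to back: dental lacks voiced (/ð/); alveolar lacks voiced (/z/).

/ð/, /z/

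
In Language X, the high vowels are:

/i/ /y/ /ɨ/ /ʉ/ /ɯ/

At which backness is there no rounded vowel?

front: unrounded /i/, rounded /y/.
central: unrounded /ɨ/, rounded /ʉ/.
back: unrounded /ɯ/, rounded —.
Every backness has a rounded member except back, where /u/ would be expected.

back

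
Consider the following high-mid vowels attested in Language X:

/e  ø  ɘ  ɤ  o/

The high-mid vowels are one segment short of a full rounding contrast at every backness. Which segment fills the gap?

/ɵ/

backness          unrounded  rounded 
front             e         ø       
central           ɘ         —       
back              ɤ         o       
The central row has no rounded member, so the gap is the central rounded vowel /ɵ/.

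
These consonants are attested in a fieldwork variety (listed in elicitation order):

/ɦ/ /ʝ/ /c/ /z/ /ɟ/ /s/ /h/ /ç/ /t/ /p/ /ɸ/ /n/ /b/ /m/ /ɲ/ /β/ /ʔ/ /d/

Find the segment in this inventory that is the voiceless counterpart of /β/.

/ɸ/

/β/ is a voiced bilabial fricative.
The voiceless counterpart is a voiceless bilabial fricative — in this inventory, /ɸ/.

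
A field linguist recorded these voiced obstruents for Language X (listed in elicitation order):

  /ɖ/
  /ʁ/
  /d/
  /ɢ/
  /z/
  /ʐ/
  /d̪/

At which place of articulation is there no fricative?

dental

Stop: /d̪/ (dental), /d/ (alveolar), /ɖ/ (retroflex), /ɢ/ (uvular).
Fricative: /z/ (alveolar), /ʐ/ (retroflex), /ʁ/ (uvular).
Every place of articulation has a fricative member except dental, where /ð/ would be expected.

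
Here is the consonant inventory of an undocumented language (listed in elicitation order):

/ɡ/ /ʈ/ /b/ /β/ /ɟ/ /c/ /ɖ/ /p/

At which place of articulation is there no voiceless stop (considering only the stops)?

velar

Voiceless: /p/ (bilabial), /ʈ/ (retroflex), /c/ (palatal).
Voiced: /b/ (bilabial), /ɖ/ (retroflex), /ɟ/ (palatal), /ɡ/ (velar).
Every place of articulation has a voiceless member except velar, where /k/ would be expected.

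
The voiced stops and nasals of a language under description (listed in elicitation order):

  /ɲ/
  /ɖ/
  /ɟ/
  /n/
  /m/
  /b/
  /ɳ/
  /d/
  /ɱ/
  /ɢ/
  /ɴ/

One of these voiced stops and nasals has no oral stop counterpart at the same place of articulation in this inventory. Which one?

/ɱ/

Bilabial: /b/ ~ /m/
Alveolar: /d/ ~ /n/
Retroflex: /ɖ/ ~ /ɳ/
Palatal: /ɟ/ ~ /ɲ/
Uvular: /ɢ/ ~ /ɴ/
Labiodental: only /ɱ/ (nasal); no oral stop partner.
So /ɱ/ is the unpaired segment.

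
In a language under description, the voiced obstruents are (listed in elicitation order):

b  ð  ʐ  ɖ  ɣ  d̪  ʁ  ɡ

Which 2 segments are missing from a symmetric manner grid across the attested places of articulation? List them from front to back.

Stop: /b/ (bilabial), /d̪/ (dental), /ɖ/ (retroflex), /ɡ/ (velar).
Fricative: /ð/ (dental), /ʐ/ (retroflex), /ɣ/ (velar), /ʁ/ (uvular).
Gaps, from front to back: bilabial lacks fricative (/β/); uvular lacks stop (/ɢ/).

/β/, /ɢ/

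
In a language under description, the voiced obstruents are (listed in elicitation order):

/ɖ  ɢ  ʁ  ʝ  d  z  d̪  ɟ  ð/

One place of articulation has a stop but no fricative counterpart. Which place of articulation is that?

place of articulation  stop      fricative
dental            d̪        ð       
alveolar          d         z       
retroflex         ɖ         —       
palatal           ɟ         ʝ       
uvular            ɢ         ʁ       
Every place of articulation has a fricative member except retroflex, where /ʐ/ would be expected.

retroflex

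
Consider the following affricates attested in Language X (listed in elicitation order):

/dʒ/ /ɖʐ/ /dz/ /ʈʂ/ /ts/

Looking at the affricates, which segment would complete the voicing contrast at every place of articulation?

/tʃ/

alveolar: voiceless /ts/, voiced /dz/.
postalveolar: voiceless —, voiced /dʒ/.
retroflex: voiceless /ʈʂ/, voiced /ɖʐ/.
The postalveolar row has no voiceless member, so the gap is the voiceless postalveolar affricate /tʃ/.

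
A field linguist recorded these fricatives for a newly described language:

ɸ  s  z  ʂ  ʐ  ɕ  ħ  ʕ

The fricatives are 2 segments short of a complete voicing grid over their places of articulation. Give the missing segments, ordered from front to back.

Voiceless: /ɸ/ (bilabial), /s/ (alveolar), /ʂ/ (retroflex), /ɕ/ (alveolo-palatal), /ħ/ (pharyngeal).
Voiced: /z/ (alveolar), /ʐ/ (retroflex), /ʕ/ (pharyngeal).
Gaps, from front to back: bilabial lacks voiced (/β/); alveolo-palatal lacks voiced (/ʑ/).

/β/, /ʑ/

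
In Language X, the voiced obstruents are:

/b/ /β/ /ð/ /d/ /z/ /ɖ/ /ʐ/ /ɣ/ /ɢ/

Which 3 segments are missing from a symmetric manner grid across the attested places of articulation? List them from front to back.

/d̪/, /ɡ/, /ʁ/

place of articulation  stop      fricative
bilabial          b         β       
dental            —         ð       
alveolar          d         z       
retroflex         ɖ         ʐ       
velar             —         ɣ       
uvular            ɢ         —       
Gaps, from front to back: dental lacks stop (/d̪/); velar lacks stop (/ɡ/); uvular lacks fricative (/ʁ/).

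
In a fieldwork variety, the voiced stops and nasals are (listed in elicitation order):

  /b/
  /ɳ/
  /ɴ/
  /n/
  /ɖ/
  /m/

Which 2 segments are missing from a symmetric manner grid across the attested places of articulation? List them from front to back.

/d/, /ɢ/

place of articulation  oral stop  nasal   
bilabial          b         m       
alveolar          —         n       
retroflex         ɖ         ɳ       
uvular            —         ɴ       
Gaps, from front to back: alveolar lacks oral stop (/d/); uvular lacks oral stop (/ɢ/).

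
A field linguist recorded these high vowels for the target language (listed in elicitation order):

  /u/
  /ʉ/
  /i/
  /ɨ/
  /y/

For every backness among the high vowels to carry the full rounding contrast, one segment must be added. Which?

/ɯ/

front: unrounded /i/, rounded /y/.
central: unrounded /ɨ/, rounded /ʉ/.
back: unrounded —, rounded /u/.
The back row has no unrounded member, so the gap is the back unrounded vowel /ɯ/.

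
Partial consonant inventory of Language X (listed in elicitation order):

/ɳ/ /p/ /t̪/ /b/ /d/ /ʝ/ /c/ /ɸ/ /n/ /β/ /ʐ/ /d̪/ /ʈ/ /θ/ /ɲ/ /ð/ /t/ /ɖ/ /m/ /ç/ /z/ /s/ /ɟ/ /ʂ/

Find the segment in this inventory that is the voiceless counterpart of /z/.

/z/ is a voiced alveolar fricative.
The voiceless counterpart is a voiceless alveolar fricative — in this inventory, /s/.

/s/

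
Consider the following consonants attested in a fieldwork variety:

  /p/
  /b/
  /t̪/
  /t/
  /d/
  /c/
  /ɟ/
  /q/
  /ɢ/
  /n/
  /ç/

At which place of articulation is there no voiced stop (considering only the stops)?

dental

place of articulation  voiceless  voiced  
bilabial          p         b       
dental            t̪        —       
alveolar          t         d       
palatal           c         ɟ       
uvular            q         ɢ       
Every place of articulation has a voiced member except dental, where /d̪/ would be expected.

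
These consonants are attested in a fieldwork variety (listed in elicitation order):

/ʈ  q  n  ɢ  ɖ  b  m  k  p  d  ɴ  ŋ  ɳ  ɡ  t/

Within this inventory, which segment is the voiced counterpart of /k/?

/k/ is a voiceless velar stop.
The voiced counterpart is a voiced velar stop — in this inventory, /ɡ/.

/ɡ/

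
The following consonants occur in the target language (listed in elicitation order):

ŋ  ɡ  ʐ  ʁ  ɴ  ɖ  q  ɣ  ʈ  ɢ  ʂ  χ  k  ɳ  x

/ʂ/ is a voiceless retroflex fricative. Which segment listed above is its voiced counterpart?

The voiced counterpart is a voiced retroflex fricative — in this inventory, /ʐ/.

/ʐ/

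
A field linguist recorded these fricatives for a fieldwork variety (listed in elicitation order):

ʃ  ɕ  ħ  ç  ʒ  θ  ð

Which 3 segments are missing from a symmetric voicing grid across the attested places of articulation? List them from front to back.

Voiceless: /θ/ (dental), /ʃ/ (postalveolar), /ɕ/ (alveolo-palatal), /ç/ (palatal), /ħ/ (pharyngeal).
Voiced: /ð/ (dental), /ʒ/ (postalveolar).
Gaps, from front to back: alveolo-palatal lacks voiced (/ʑ/); palatal lacks voiced (/ʝ/); pharyngeal lacks voiced (/ʕ/).

/ʑ/, /ʝ/, /ʕ/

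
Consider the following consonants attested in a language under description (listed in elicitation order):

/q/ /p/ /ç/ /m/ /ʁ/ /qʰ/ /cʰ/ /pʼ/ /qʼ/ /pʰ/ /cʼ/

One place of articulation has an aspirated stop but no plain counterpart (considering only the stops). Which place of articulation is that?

bilabial: plain /p/, aspirated /pʰ/, ejective /pʼ/.
palatal: plain —, aspirated /cʰ/, ejective /cʼ/.
uvular: plain /q/, aspirated /qʰ/, ejective /qʼ/.
Every place of articulation has a plain member except palatal, where /c/ would be expected.

palatal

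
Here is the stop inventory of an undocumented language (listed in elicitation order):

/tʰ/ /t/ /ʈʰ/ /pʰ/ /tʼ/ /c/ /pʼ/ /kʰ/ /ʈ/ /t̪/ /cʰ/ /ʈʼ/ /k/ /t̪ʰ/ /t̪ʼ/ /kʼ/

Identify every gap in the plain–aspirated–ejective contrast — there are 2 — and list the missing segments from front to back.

/p/, /cʼ/

Plain: /t̪/ (dental), /t/ (alveolar), /ʈ/ (retroflex), /c/ (palatal), /k/ (velar).
Aspirated: /pʰ/ (bilabial), /t̪ʰ/ (dental), /tʰ/ (alveolar), /ʈʰ/ (retroflex), /cʰ/ (palatal), /kʰ/ (velar).
Ejective: /pʼ/ (bilabial), /t̪ʼ/ (dental), /tʼ/ (alveolar), /ʈʼ/ (retroflex), /kʼ/ (velar).
Gaps, from front to back: bilabial lacks plain (/p/); palatal lacks ejective (/cʼ/).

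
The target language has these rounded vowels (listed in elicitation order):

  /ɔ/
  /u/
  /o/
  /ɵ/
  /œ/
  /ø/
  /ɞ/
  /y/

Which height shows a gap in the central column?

high

height            front     central   back    
high              y         —         u       
high-mid          ø         ɵ         o       
low-mid           œ         ɞ         ɔ       
Every height has a central member except high, where /ʉ/ would be expected.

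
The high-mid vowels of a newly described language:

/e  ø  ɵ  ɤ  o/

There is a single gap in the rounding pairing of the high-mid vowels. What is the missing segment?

/ɘ/

Unrounded: /e/ (front), /ɤ/ (back).
Rounded: /ø/ (front), /ɵ/ (central), /o/ (back).
The central row has no unrounded member, so the gap is the central unrounded vowel /ɘ/.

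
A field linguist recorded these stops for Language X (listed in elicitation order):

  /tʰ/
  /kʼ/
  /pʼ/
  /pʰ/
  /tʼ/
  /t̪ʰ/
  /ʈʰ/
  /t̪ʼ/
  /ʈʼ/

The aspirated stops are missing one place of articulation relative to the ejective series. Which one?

velar

place of articulation  aspirated  ejective
bilabial          pʰ        pʼ      
dental            t̪ʰ       t̪ʼ     
alveolar          tʰ        tʼ      
retroflex         ʈʰ        ʈʼ      
velar             —         kʼ      
Every place of articulation has an aspirated member except velar, where /kʰ/ would be expected.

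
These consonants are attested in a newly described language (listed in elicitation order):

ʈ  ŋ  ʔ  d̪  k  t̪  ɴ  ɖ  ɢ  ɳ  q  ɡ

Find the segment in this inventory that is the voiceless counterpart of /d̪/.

/t̪/

/d̪/ is a voiced dental stop.
The voiceless counterpart is a voiceless dental stop — in this inventory, /t̪/.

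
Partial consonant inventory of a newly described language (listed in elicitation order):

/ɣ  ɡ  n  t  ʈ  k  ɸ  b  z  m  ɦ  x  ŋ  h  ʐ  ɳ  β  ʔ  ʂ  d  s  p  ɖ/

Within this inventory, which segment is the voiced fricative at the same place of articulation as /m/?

/m/ is a bilabial nasal.
The voiced fricative at the same place is a voiced bilabial fricative — in this inventory, /β/.

/β/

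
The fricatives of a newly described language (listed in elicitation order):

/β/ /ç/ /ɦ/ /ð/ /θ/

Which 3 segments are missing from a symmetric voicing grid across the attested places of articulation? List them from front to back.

bilabial: voiceless —, voiced /β/.
dental: voiceless /θ/, voiced /ð/.
palatal: voiceless /ç/, voiced —.
glottal: voiceless —, voiced /ɦ/.
Gaps, from front to back: bilabial lacks voiceless (/ɸ/); palatal lacks voiced (/ʝ/); glottal lacks voiceless (/h/).

/ɸ/, /ʝ/, /h/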